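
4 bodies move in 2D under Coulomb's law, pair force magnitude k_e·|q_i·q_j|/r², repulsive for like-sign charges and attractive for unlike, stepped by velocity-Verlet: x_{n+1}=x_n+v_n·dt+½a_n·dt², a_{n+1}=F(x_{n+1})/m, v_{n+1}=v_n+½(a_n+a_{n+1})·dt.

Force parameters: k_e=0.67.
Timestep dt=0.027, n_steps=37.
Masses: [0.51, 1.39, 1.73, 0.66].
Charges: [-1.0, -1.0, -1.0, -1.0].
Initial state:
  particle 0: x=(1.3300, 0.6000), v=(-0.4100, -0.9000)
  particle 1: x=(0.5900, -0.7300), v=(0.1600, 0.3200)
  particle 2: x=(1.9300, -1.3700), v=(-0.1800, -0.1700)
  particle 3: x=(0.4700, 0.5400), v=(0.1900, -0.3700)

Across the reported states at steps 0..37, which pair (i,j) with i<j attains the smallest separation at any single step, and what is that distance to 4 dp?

step 0: x0=(1.3300, 0.6000) x1=(0.5900, -0.7300) x2=(1.9300, -1.3700) x3=(0.4700, 0.5400)
step 1: x0=(1.3196, 0.5760) x1=(0.5942, -0.7215) x2=(1.9252, -1.3747) x3=(0.4746, 0.5303)
step 2: x0=(1.3108, 0.5527) x1=(0.5982, -0.7133) x2=(1.9206, -1.3795) x3=(0.4780, 0.5210)
step 3: x0=(1.3034, 0.5301) x1=(0.6021, -0.7054) x2=(1.9162, -1.3845) x3=(0.4802, 0.5123)
step 4: x0=(1.2976, 0.5082) x1=(0.6057, -0.6978) x2=(1.9119, -1.3896) x3=(0.4812, 0.5042)
step 5: x0=(1.2935, 0.4869) x1=(0.6091, -0.6905) x2=(1.9078, -1.3950) x3=(0.4810, 0.4967)
step 6: x0=(1.2909, 0.4662) x1=(0.6123, -0.6836) x2=(1.9038, -1.4005) x3=(0.4795, 0.4898)
step 7: x0=(1.2900, 0.4463) x1=(0.6153, -0.6770) x2=(1.9000, -1.4061) x3=(0.4768, 0.4836)
step 8: x0=(1.2908, 0.4269) x1=(0.6180, -0.6707) x2=(1.8964, -1.4120) x3=(0.4727, 0.4781)
step 9: x0=(1.2932, 0.4083) x1=(0.6206, -0.6648) x2=(1.8930, -1.4180) x3=(0.4675, 0.4733)
step 10: x0=(1.2973, 0.3902) x1=(0.6229, -0.6593) x2=(1.8897, -1.4242) x3=(0.4610, 0.4692)
step 11: x0=(1.3029, 0.3728) x1=(0.6250, -0.6541) x2=(1.8866, -1.4306) x3=(0.4533, 0.4659)
step 12: x0=(1.3101, 0.3561) x1=(0.6269, -0.6494) x2=(1.8836, -1.4371) x3=(0.4444, 0.4634)
step 13: x0=(1.3189, 0.3400) x1=(0.6286, -0.6450) x2=(1.8808, -1.4439) x3=(0.4344, 0.4617)
step 14: x0=(1.3291, 0.3245) x1=(0.6300, -0.6410) x2=(1.8782, -1.4508) x3=(0.4233, 0.4608)
step 15: x0=(1.3408, 0.3096) x1=(0.6312, -0.6374) x2=(1.8757, -1.4579) x3=(0.4112, 0.4607)
step 16: x0=(1.3538, 0.2954) x1=(0.6322, -0.6342) x2=(1.8734, -1.4652) x3=(0.3980, 0.4615)
step 17: x0=(1.3683, 0.2819) x1=(0.6330, -0.6313) x2=(1.8713, -1.4727) x3=(0.3839, 0.4630)
step 18: x0=(1.3840, 0.2690) x1=(0.6335, -0.6289) x2=(1.8693, -1.4804) x3=(0.3688, 0.4654)
step 19: x0=(1.4009, 0.2567) x1=(0.6338, -0.6268) x2=(1.8674, -1.4883) x3=(0.3528, 0.4685)
step 20: x0=(1.4191, 0.2451) x1=(0.6339, -0.6251) x2=(1.8657, -1.4963) x3=(0.3360, 0.4724)
step 21: x0=(1.4384, 0.2342) x1=(0.6337, -0.6238) x2=(1.8642, -1.5046) x3=(0.3183, 0.4771)
step 22: x0=(1.4589, 0.2238) x1=(0.6333, -0.6228) x2=(1.8628, -1.5131) x3=(0.2999, 0.4826)
step 23: x0=(1.4804, 0.2141) x1=(0.6327, -0.6221) x2=(1.8616, -1.5217) x3=(0.2807, 0.4887)
step 24: x0=(1.5029, 0.2051) x1=(0.6319, -0.6218) x2=(1.8605, -1.5305) x3=(0.2609, 0.4956)
step 25: x0=(1.5265, 0.1966) x1=(0.6309, -0.6218) x2=(1.8595, -1.5396) x3=(0.2403, 0.5033)
step 26: x0=(1.5509, 0.1888) x1=(0.6296, -0.6221) x2=(1.8587, -1.5488) x3=(0.2191, 0.5115)
step 27: x0=(1.5764, 0.1816) x1=(0.6281, -0.6227) x2=(1.8580, -1.5582) x3=(0.1973, 0.5205)
step 28: x0=(1.6027, 0.1750) x1=(0.6265, -0.6236) x2=(1.8574, -1.5678) x3=(0.1749, 0.5300)
step 29: x0=(1.6298, 0.1689) x1=(0.6246, -0.6248) x2=(1.8570, -1.5776) x3=(0.1519, 0.5402)
step 30: x0=(1.6578, 0.1634) x1=(0.6225, -0.6262) x2=(1.8567, -1.5876) x3=(0.1283, 0.5510)
step 31: x0=(1.6865, 0.1585) x1=(0.6203, -0.6278) x2=(1.8566, -1.5978) x3=(0.1042, 0.5623)
step 32: x0=(1.7160, 0.1541) x1=(0.6178, -0.6297) x2=(1.8565, -1.6081) x3=(0.0797, 0.5742)
step 33: x0=(1.7463, 0.1502) x1=(0.6152, -0.6317) x2=(1.8566, -1.6187) x3=(0.0546, 0.5866)
step 34: x0=(1.7772, 0.1469) x1=(0.6123, -0.6340) x2=(1.8568, -1.6294) x3=(0.0291, 0.5995)
step 35: x0=(1.8088, 0.1441) x1=(0.6093, -0.6364) x2=(1.8571, -1.6404) x3=(0.0031, 0.6129)
step 36: x0=(1.8411, 0.1417) x1=(0.6062, -0.6391) x2=(1.8575, -1.6515) x3=(-0.0233, 0.6268)
step 37: x0=(1.8740, 0.1398) x1=(0.6028, -0.6418) x2=(1.8580, -1.6628) x3=(-0.0501, 0.6411)

pair (0,3), distance 0.8118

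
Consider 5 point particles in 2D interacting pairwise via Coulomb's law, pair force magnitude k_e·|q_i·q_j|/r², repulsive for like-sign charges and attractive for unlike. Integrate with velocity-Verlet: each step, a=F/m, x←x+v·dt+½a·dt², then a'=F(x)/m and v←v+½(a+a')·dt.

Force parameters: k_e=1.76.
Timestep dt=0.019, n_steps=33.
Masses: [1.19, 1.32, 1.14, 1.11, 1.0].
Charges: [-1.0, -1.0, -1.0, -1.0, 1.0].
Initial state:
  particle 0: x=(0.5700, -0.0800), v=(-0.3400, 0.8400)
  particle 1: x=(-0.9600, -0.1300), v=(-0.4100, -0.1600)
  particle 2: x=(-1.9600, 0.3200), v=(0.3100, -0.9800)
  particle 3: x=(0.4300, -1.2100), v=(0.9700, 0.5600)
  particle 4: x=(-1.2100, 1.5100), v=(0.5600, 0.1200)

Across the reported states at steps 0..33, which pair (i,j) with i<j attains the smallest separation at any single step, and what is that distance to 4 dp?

step 0: x0=(0.5700, -0.0800) x1=(-0.9600, -0.1300) x2=(-1.9600, 0.3200) x3=(0.4300, -1.2100) x4=(-1.2100, 1.5100)
step 1: x0=(0.5637, -0.0638) x1=(-0.9678, -0.1330) x2=(-1.9543, 0.3016) x3=(0.4485, -1.1996) x4=(-1.1994, 1.5120)
step 2: x0=(0.5576, -0.0471) x1=(-0.9755, -0.1359) x2=(-1.9491, 0.2837) x3=(0.4671, -1.1898) x4=(-1.1888, 1.5133)
step 3: x0=(0.5519, -0.0300) x1=(-0.9833, -0.1387) x2=(-1.9443, 0.2663) x3=(0.4859, -1.1805) x4=(-1.1782, 1.5140)
step 4: x0=(0.5464, -0.0124) x1=(-0.9909, -0.1415) x2=(-1.9400, 0.2493) x3=(0.5048, -1.1717) x4=(-1.1676, 1.5141)
step 5: x0=(0.5411, 0.0057) x1=(-0.9985, -0.1442) x2=(-1.9362, 0.2328) x3=(0.5239, -1.1634) x4=(-1.1570, 1.5137)
step 6: x0=(0.5361, 0.0242) x1=(-1.0059, -0.1468) x2=(-1.9329, 0.2168) x3=(0.5431, -1.1557) x4=(-1.1464, 1.5126)
step 7: x0=(0.5313, 0.0433) x1=(-1.0133, -0.1494) x2=(-1.9302, 0.2012) x3=(0.5625, -1.1484) x4=(-1.1358, 1.5108)
step 8: x0=(0.5267, 0.0628) x1=(-1.0205, -0.1519) x2=(-1.9281, 0.1860) x3=(0.5821, -1.1416) x4=(-1.1252, 1.5085)
step 9: x0=(0.5223, 0.0827) x1=(-1.0275, -0.1544) x2=(-1.9265, 0.1713) x3=(0.6019, -1.1352) x4=(-1.1145, 1.5056)
step 10: x0=(0.5181, 0.1031) x1=(-1.0344, -0.1568) x2=(-1.9256, 0.1570) x3=(0.6219, -1.1293) x4=(-1.1039, 1.5022)
step 11: x0=(0.5141, 0.1240) x1=(-1.0411, -0.1593) x2=(-1.9252, 0.1432) x3=(0.6421, -1.1239) x4=(-1.0933, 1.4981)
step 12: x0=(0.5103, 0.1454) x1=(-1.0475, -0.1617) x2=(-1.9255, 0.1298) x3=(0.6624, -1.1188) x4=(-1.0826, 1.4934)
step 13: x0=(0.5066, 0.1671) x1=(-1.0537, -0.1641) x2=(-1.9265, 0.1168) x3=(0.6830, -1.1142) x4=(-1.0719, 1.4881)
step 14: x0=(0.5031, 0.1894) x1=(-1.0597, -0.1664) x2=(-1.9282, 0.1042) x3=(0.7038, -1.1099) x4=(-1.0612, 1.4823)
step 15: x0=(0.4998, 0.2120) x1=(-1.0654, -0.1688) x2=(-1.9305, 0.0921) x3=(0.7248, -1.1061) x4=(-1.0505, 1.4758)
step 16: x0=(0.4965, 0.2351) x1=(-1.0708, -0.1711) x2=(-1.9335, 0.0803) x3=(0.7460, -1.1026) x4=(-1.0397, 1.4688)
step 17: x0=(0.4934, 0.2586) x1=(-1.0760, -0.1734) x2=(-1.9373, 0.0689) x3=(0.7674, -1.0994) x4=(-1.0289, 1.4612)
step 18: x0=(0.4904, 0.2826) x1=(-1.0808, -0.1757) x2=(-1.9417, 0.0579) x3=(0.7890, -1.0966) x4=(-1.0180, 1.4530)
step 19: x0=(0.4876, 0.3069) x1=(-1.0853, -0.1780) x2=(-1.9469, 0.0472) x3=(0.8108, -1.0940) x4=(-1.0072, 1.4442)
step 20: x0=(0.4848, 0.3317) x1=(-1.0894, -0.1802) x2=(-1.9528, 0.0369) x3=(0.8328, -1.0918) x4=(-0.9962, 1.4348)
step 21: x0=(0.4821, 0.3569) x1=(-1.0933, -0.1824) x2=(-1.9594, 0.0270) x3=(0.8550, -1.0899) x4=(-0.9853, 1.4248)
step 22: x0=(0.4795, 0.3824) x1=(-1.0968, -0.1846) x2=(-1.9667, 0.0173) x3=(0.8774, -1.0883) x4=(-0.9742, 1.4142)
step 23: x0=(0.4770, 0.4084) x1=(-1.0999, -0.1868) x2=(-1.9748, 0.0080) x3=(0.9000, -1.0869) x4=(-0.9631, 1.4031)
step 24: x0=(0.4745, 0.4348) x1=(-1.1027, -0.1889) x2=(-1.9835, -0.0010) x3=(0.9228, -1.0857) x4=(-0.9520, 1.3913)
step 25: x0=(0.4720, 0.4615) x1=(-1.1051, -0.1909) x2=(-1.9930, -0.0097) x3=(0.9458, -1.0848) x4=(-0.9408, 1.3790)
step 26: x0=(0.4696, 0.4886) x1=(-1.1072, -0.1929) x2=(-2.0031, -0.0181) x3=(0.9690, -1.0842) x4=(-0.9295, 1.3661)
step 27: x0=(0.4673, 0.5162) x1=(-1.1090, -0.1949) x2=(-2.0140, -0.0262) x3=(0.9924, -1.0837) x4=(-0.9181, 1.3525)
step 28: x0=(0.4649, 0.5440) x1=(-1.1104, -0.1968) x2=(-2.0255, -0.0341) x3=(1.0159, -1.0835) x4=(-0.9066, 1.3384)
step 29: x0=(0.4625, 0.5723) x1=(-1.1114, -0.1986) x2=(-2.0377, -0.0417) x3=(1.0397, -1.0834) x4=(-0.8951, 1.3237)
step 30: x0=(0.4601, 0.6009) x1=(-1.1121, -0.2004) x2=(-2.0505, -0.0491) x3=(1.0636, -1.0836) x4=(-0.8834, 1.3084)
step 31: x0=(0.4577, 0.6299) x1=(-1.1124, -0.2021) x2=(-2.0639, -0.0563) x3=(1.0876, -1.0839) x4=(-0.8716, 1.2924)
step 32: x0=(0.4553, 0.6593) x1=(-1.1125, -0.2036) x2=(-2.0779, -0.0632) x3=(1.1119, -1.0844) x4=(-0.8597, 1.2759)
step 33: x0=(0.4527, 0.6890) x1=(-1.1121, -0.2051) x2=(-2.0926, -0.0700) x3=(1.1363, -1.0850) x4=(-0.8477, 1.2588)

pair (1,2), distance 0.8902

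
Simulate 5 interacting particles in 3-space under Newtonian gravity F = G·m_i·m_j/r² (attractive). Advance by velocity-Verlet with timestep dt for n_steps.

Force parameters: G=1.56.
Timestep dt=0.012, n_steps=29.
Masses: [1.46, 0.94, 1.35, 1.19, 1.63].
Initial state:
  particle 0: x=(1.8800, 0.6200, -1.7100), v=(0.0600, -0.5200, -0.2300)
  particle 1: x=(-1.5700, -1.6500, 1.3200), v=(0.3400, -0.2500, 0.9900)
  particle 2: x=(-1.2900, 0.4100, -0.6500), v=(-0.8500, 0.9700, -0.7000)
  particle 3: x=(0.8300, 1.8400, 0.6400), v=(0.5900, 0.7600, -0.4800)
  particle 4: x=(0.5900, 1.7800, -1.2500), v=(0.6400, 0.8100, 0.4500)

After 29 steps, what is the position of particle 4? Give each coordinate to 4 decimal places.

step 0: x0=(1.8800, 0.6200, -1.7100) x1=(-1.5700, -1.6500, 1.3200) x2=(-1.2900, 0.4100, -0.6500) x3=(0.8300, 1.8400, 0.6400) x4=(0.5900, 1.7800, -1.2500)
step 1: x0=(1.8807, 0.6138, -1.7127) x1=(-1.5659, -1.6530, 1.3319) x2=(-1.3002, 0.4217, -0.6584) x3=(0.8371, 1.8491, 0.6342) x4=(0.5977, 1.7897, -1.2446)
step 2: x0=(1.8812, 0.6077, -1.7154) x1=(-1.5618, -1.6559, 1.3437) x2=(-1.3102, 0.4334, -0.6668) x3=(0.8441, 1.8581, 0.6282) x4=(0.6054, 1.7992, -1.2391)
step 3: x0=(1.8816, 0.6017, -1.7180) x1=(-1.5576, -1.6588, 1.3554) x2=(-1.3202, 0.4451, -0.6752) x3=(0.8511, 1.8671, 0.6220) x4=(0.6132, 1.8087, -1.2335)
step 4: x0=(1.8819, 0.5957, -1.7205) x1=(-1.5535, -1.6616, 1.3672) x2=(-1.3300, 0.4568, -0.6835) x3=(0.8581, 1.8761, 0.6158) x4=(0.6210, 1.8181, -1.2279)
step 5: x0=(1.8821, 0.5898, -1.7229) x1=(-1.5493, -1.6643, 1.3789) x2=(-1.3398, 0.4686, -0.6919) x3=(0.8650, 1.8850, 0.6093) x4=(0.6288, 1.8274, -1.2222)
step 6: x0=(1.8821, 0.5841, -1.7253) x1=(-1.5450, -1.6670, 1.3905) x2=(-1.3494, 0.4805, -0.7003) x3=(0.8719, 1.8939, 0.6027) x4=(0.6367, 1.8365, -1.2164)
step 7: x0=(1.8821, 0.5784, -1.7276) x1=(-1.5408, -1.6697, 1.4021) x2=(-1.3590, 0.4923, -0.7086) x3=(0.8788, 1.9027, 0.5960) x4=(0.6446, 1.8456, -1.2106)
step 8: x0=(1.8819, 0.5727, -1.7299) x1=(-1.5365, -1.6723, 1.4137) x2=(-1.3684, 0.5042, -0.7169) x3=(0.8856, 1.9114, 0.5891) x4=(0.6525, 1.8546, -1.2047)
step 9: x0=(1.8816, 0.5672, -1.7320) x1=(-1.5322, -1.6748, 1.4252) x2=(-1.3778, 0.5161, -0.7253) x3=(0.8924, 1.9201, 0.5820) x4=(0.6605, 1.8635, -1.1987)
step 10: x0=(1.8812, 0.5618, -1.7341) x1=(-1.5279, -1.6773, 1.4367) x2=(-1.3871, 0.5281, -0.7336) x3=(0.8992, 1.9288, 0.5748) x4=(0.6685, 1.8723, -1.1927)
step 11: x0=(1.8807, 0.5564, -1.7362) x1=(-1.5236, -1.6798, 1.4481) x2=(-1.3963, 0.5401, -0.7419) x3=(0.9059, 1.9374, 0.5675) x4=(0.6765, 1.8810, -1.1866)
step 12: x0=(1.8801, 0.5512, -1.7381) x1=(-1.5192, -1.6822, 1.4595) x2=(-1.4053, 0.5521, -0.7502) x3=(0.9126, 1.9460, 0.5599) x4=(0.6846, 1.8896, -1.1804)
step 13: x0=(1.8794, 0.5460, -1.7400) x1=(-1.5148, -1.6845, 1.4709) x2=(-1.4143, 0.5641, -0.7585) x3=(0.9193, 1.9545, 0.5522) x4=(0.6926, 1.8981, -1.1742)
step 14: x0=(1.8786, 0.5409, -1.7418) x1=(-1.5104, -1.6868, 1.4822) x2=(-1.4232, 0.5762, -0.7668) x3=(0.9260, 1.9630, 0.5444) x4=(0.7007, 1.9065, -1.1679)
step 15: x0=(1.8776, 0.5359, -1.7436) x1=(-1.5059, -1.6891, 1.4935) x2=(-1.4320, 0.5883, -0.7750) x3=(0.9326, 1.9714, 0.5363) x4=(0.7089, 1.9148, -1.1615)
step 16: x0=(1.8766, 0.5309, -1.7453) x1=(-1.5015, -1.6913, 1.5047) x2=(-1.4407, 0.6004, -0.7833) x3=(0.9391, 1.9798, 0.5282) x4=(0.7170, 1.9230, -1.1550)
step 17: x0=(1.8755, 0.5261, -1.7469) x1=(-1.4970, -1.6935, 1.5159) x2=(-1.4492, 0.6126, -0.7916) x3=(0.9457, 1.9881, 0.5198) x4=(0.7252, 1.9311, -1.1485)
step 18: x0=(1.8742, 0.5214, -1.7484) x1=(-1.4925, -1.6956, 1.5271) x2=(-1.4577, 0.6248, -0.7998) x3=(0.9522, 1.9964, 0.5113) x4=(0.7334, 1.9392, -1.1419)
step 19: x0=(1.8729, 0.5167, -1.7499) x1=(-1.4880, -1.6977, 1.5382) x2=(-1.4661, 0.6370, -0.8080) x3=(0.9587, 2.0046, 0.5025) x4=(0.7416, 1.9471, -1.1352)
step 20: x0=(1.8715, 0.5121, -1.7513) x1=(-1.4834, -1.6997, 1.5493) x2=(-1.4745, 0.6492, -0.8162) x3=(0.9651, 2.0128, 0.4937) x4=(0.7499, 1.9549, -1.1284)
step 21: x0=(1.8699, 0.5077, -1.7526) x1=(-1.4789, -1.7017, 1.5604) x2=(-1.4827, 0.6615, -0.8244) x3=(0.9715, 2.0210, 0.4846) x4=(0.7581, 1.9627, -1.1215)
step 22: x0=(1.8683, 0.5033, -1.7539) x1=(-1.4743, -1.7036, 1.5714) x2=(-1.4908, 0.6738, -0.8326) x3=(0.9778, 2.0291, 0.4754) x4=(0.7664, 1.9704, -1.1146)
step 23: x0=(1.8666, 0.4990, -1.7551) x1=(-1.4697, -1.7055, 1.5824) x2=(-1.4988, 0.6861, -0.8408) x3=(0.9842, 2.0371, 0.4659) x4=(0.7747, 1.9780, -1.1076)
step 24: x0=(1.8648, 0.4947, -1.7562) x1=(-1.4650, -1.7073, 1.5933) x2=(-1.5067, 0.6984, -0.8490) x3=(0.9905, 2.0451, 0.4563) x4=(0.7830, 1.9854, -1.1005)
step 25: x0=(1.8629, 0.4906, -1.7573) x1=(-1.4604, -1.7091, 1.6042) x2=(-1.5146, 0.7108, -0.8571) x3=(0.9967, 2.0530, 0.4465) x4=(0.7914, 1.9929, -1.0933)
step 26: x0=(1.8609, 0.4866, -1.7583) x1=(-1.4557, -1.7109, 1.6151) x2=(-1.5223, 0.7231, -0.8653) x3=(1.0029, 2.0609, 0.4365) x4=(0.7998, 2.0002, -1.0860)
step 27: x0=(1.8588, 0.4826, -1.7592) x1=(-1.4510, -1.7126, 1.6259) x2=(-1.5300, 0.7355, -0.8734) x3=(1.0091, 2.0688, 0.4263) x4=(0.8082, 2.0074, -1.0787)
step 28: x0=(1.8566, 0.4788, -1.7600) x1=(-1.4463, -1.7143, 1.6367) x2=(-1.5375, 0.7480, -0.8815) x3=(1.0152, 2.0766, 0.4159) x4=(0.8166, 2.0145, -1.0712)
step 29: x0=(1.8543, 0.4750, -1.7608) x1=(-1.4416, -1.7159, 1.6475) x2=(-1.5450, 0.7604, -0.8896) x3=(1.0213, 2.0843, 0.4054) x4=(0.8250, 2.0216, -1.0637)

(0.8250, 2.0216, -1.0637)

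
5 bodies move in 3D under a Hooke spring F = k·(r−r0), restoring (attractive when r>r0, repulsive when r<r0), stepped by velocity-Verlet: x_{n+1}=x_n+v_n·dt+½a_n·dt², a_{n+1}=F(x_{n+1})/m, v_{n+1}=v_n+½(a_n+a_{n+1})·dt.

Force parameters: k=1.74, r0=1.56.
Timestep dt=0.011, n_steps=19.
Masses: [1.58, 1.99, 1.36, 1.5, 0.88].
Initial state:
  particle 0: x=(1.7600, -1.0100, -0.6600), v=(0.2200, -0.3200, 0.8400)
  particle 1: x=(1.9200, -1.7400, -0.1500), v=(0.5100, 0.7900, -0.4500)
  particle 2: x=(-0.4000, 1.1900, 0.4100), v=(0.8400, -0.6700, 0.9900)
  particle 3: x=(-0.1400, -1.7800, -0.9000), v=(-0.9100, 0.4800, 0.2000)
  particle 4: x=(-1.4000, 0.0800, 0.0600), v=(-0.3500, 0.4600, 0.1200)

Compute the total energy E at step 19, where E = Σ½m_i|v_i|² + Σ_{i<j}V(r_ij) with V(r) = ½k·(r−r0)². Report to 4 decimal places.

22.4619

step 0: x0=(1.7600, -1.0100, -0.6600) x1=(1.9200, -1.7400, -0.1500) x2=(-0.4000, 1.1900, 0.4100) x3=(-0.1400, -1.7800, -0.9000) x4=(-1.4000, 0.0800, 0.0600)
step 1: x0=(1.7622, -1.0134, -0.6507) x1=(1.9254, -1.7312, -0.1549) x2=(-0.3906, 1.1823, 0.4208) x3=(-0.1500, -1.7746, -0.8977) x4=(-1.4034, 0.0848, 0.0612)
step 2: x0=(1.7639, -1.0165, -0.6414) x1=(1.9304, -1.7221, -0.1598) x2=(-0.3807, 1.1739, 0.4313) x3=(-0.1599, -1.7688, -0.8952) x4=(-1.4057, 0.0890, 0.0622)
step 3: x0=(1.7652, -1.0193, -0.6320) x1=(1.9350, -1.7129, -0.1646) x2=(-0.3705, 1.1648, 0.4416) x3=(-0.1697, -1.7626, -0.8926) x4=(-1.4071, 0.0926, 0.0630)
step 4: x0=(1.7660, -1.0218, -0.6225) x1=(1.9392, -1.7034, -0.1693) x2=(-0.3598, 1.1551, 0.4516) x3=(-0.1795, -1.7562, -0.8897) x4=(-1.4075, 0.0957, 0.0636)
step 5: x0=(1.7664, -1.0241, -0.6130) x1=(1.9430, -1.6936, -0.1739) x2=(-0.3488, 1.1447, 0.4614) x3=(-0.1891, -1.7494, -0.8867) x4=(-1.4069, 0.0983, 0.0640)
step 6: x0=(1.7662, -1.0261, -0.6034) x1=(1.9464, -1.6837, -0.1785) x2=(-0.3373, 1.1337, 0.4709) x3=(-0.1987, -1.7423, -0.8835) x4=(-1.4053, 0.1002, 0.0642)
step 7: x0=(1.7657, -1.0277, -0.5937) x1=(1.9494, -1.6735, -0.1830) x2=(-0.3255, 1.1220, 0.4802) x3=(-0.2082, -1.7348, -0.8801) x4=(-1.4028, 0.1016, 0.0642)
step 8: x0=(1.7646, -1.0291, -0.5840) x1=(1.9520, -1.6632, -0.1874) x2=(-0.3133, 1.1097, 0.4893) x3=(-0.2176, -1.7271, -0.8765) x4=(-1.3992, 0.1025, 0.0640)
step 9: x0=(1.7631, -1.0302, -0.5742) x1=(1.9542, -1.6526, -0.1917) x2=(-0.3008, 1.0967, 0.4980) x3=(-0.2268, -1.7190, -0.8727) x4=(-1.3947, 0.1028, 0.0636)
step 10: x0=(1.7611, -1.0310, -0.5644) x1=(1.9560, -1.6418, -0.1960) x2=(-0.2878, 1.0831, 0.5066) x3=(-0.2360, -1.7106, -0.8688) x4=(-1.3892, 0.1026, 0.0630)
step 11: x0=(1.7587, -1.0316, -0.5545) x1=(1.9574, -1.6308, -0.2002) x2=(-0.2745, 1.0689, 0.5149) x3=(-0.2450, -1.7019, -0.8647) x4=(-1.3828, 0.1018, 0.0622)
step 12: x0=(1.7558, -1.0318, -0.5446) x1=(1.9584, -1.6196, -0.2043) x2=(-0.2609, 1.0541, 0.5229) x3=(-0.2540, -1.6929, -0.8604) x4=(-1.3753, 0.1005, 0.0612)
step 13: x0=(1.7524, -1.0318, -0.5346) x1=(1.9591, -1.6083, -0.2083) x2=(-0.2469, 1.0387, 0.5307) x3=(-0.2627, -1.6836, -0.8559) x4=(-1.3670, 0.0987, 0.0600)
step 14: x0=(1.7486, -1.0314, -0.5246) x1=(1.9593, -1.5967, -0.2123) x2=(-0.2325, 1.0227, 0.5382) x3=(-0.2714, -1.6740, -0.8512) x4=(-1.3576, 0.0963, 0.0586)
step 15: x0=(1.7443, -1.0308, -0.5146) x1=(1.9592, -1.5850, -0.2162) x2=(-0.2178, 1.0061, 0.5455) x3=(-0.2799, -1.6641, -0.8464) x4=(-1.3474, 0.0934, 0.0571)
step 16: x0=(1.7395, -1.0299, -0.5045) x1=(1.9587, -1.5731, -0.2199) x2=(-0.2028, 0.9890, 0.5526) x3=(-0.2883, -1.6539, -0.8413) x4=(-1.3362, 0.0901, 0.0553)
step 17: x0=(1.7343, -1.0287, -0.4943) x1=(1.9578, -1.5611, -0.2236) x2=(-0.1875, 0.9713, 0.5594) x3=(-0.2966, -1.6435, -0.8362) x4=(-1.3241, 0.0862, 0.0534)
step 18: x0=(1.7287, -1.0272, -0.4841) x1=(1.9565, -1.5488, -0.2273) x2=(-0.1718, 0.9530, 0.5659) x3=(-0.3047, -1.6327, -0.8308) x4=(-1.3111, 0.0818, 0.0514)
step 19: x0=(1.7225, -1.0254, -0.4739) x1=(1.9549, -1.5364, -0.2308) x2=(-0.1559, 0.9342, 0.5722) x3=(-0.3126, -1.6217, -0.8253) x4=(-1.2972, 0.0769, 0.0491)
step 0 velocities: v0=(0.2200, -0.3200, 0.8400) v1=(0.5100, 0.7900, -0.4500) v2=(0.8400, -0.6700, 0.9900) v3=(-0.9100, 0.4800, 0.2000) v4=(-0.3500, 0.4600, 0.1200)
step 0: KE=4.1866, PE=18.2761, E=22.4627
step 19 velocities: v0=(-0.5759, 0.1739, 0.9314) v1=(-0.1634, 1.1322, -0.3182) v2=(1.4653, -1.7327, 0.5630) v3=(-0.7152, 1.0111, 0.5103) v4=(1.3032, -0.4635, -0.2113)
step 19: KE=8.2983, PE=14.1637, E=22.4619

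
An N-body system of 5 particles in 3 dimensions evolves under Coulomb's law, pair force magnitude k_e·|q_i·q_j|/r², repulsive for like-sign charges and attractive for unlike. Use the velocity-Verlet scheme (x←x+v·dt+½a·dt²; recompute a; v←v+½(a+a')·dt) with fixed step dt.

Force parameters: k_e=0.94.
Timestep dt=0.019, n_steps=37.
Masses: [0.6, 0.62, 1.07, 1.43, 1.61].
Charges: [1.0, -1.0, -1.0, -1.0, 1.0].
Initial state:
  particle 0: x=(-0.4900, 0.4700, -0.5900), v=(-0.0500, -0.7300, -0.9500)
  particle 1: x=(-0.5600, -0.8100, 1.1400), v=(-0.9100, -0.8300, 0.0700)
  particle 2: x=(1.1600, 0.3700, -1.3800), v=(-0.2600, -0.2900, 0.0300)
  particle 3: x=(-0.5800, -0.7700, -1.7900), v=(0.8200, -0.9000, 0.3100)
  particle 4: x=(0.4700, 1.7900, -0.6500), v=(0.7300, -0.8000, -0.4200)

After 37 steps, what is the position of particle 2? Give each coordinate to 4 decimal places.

step 0: x0=(-0.4900, 0.4700, -0.5900) x1=(-0.5600, -0.8100, 1.1400) x2=(1.1600, 0.3700, -1.3800) x3=(-0.5800, -0.7700, -1.7900) x4=(0.4700, 1.7900, -0.6500)
step 1: x0=(-0.4909, 0.4559, -0.6081) x1=(-0.5773, -0.8257, 1.1413) x2=(1.1550, 0.3646, -1.3794) x3=(-0.5644, -0.7871, -1.7841) x4=(0.4839, 1.7748, -0.6580)
step 2: x0=(-0.4919, 0.4415, -0.6263) x1=(-0.5946, -0.8414, 1.1426) x2=(1.1500, 0.3593, -1.3787) x3=(-0.5489, -0.8041, -1.7782) x4=(0.4979, 1.7595, -0.6660)
step 3: x0=(-0.4928, 0.4266, -0.6446) x1=(-0.6119, -0.8569, 1.1439) x2=(1.1449, 0.3541, -1.3779) x3=(-0.5334, -0.8211, -1.7722) x4=(0.5119, 1.7443, -0.6741)
step 4: x0=(-0.4937, 0.4114, -0.6630) x1=(-0.6292, -0.8724, 1.1452) x2=(1.1398, 0.3491, -1.3771) x3=(-0.5179, -0.8380, -1.7662) x4=(0.5260, 1.7290, -0.6822)
step 5: x0=(-0.4945, 0.3958, -0.6815) x1=(-0.6465, -0.8878, 1.1464) x2=(1.1346, 0.3443, -1.3762) x3=(-0.5025, -0.8548, -1.7602) x4=(0.5401, 1.7136, -0.6903)
step 6: x0=(-0.4953, 0.3798, -0.7002) x1=(-0.6639, -0.9031, 1.1477) x2=(1.1293, 0.3396, -1.3752) x3=(-0.4871, -0.8716, -1.7542) x4=(0.5543, 1.6982, -0.6984)
step 7: x0=(-0.4961, 0.3634, -0.7189) x1=(-0.6812, -0.9183, 1.1489) x2=(1.1240, 0.3350, -1.3741) x3=(-0.4717, -0.8884, -1.7481) x4=(0.5686, 1.6828, -0.7066)
step 8: x0=(-0.4969, 0.3467, -0.7378) x1=(-0.6985, -0.9335, 1.1501) x2=(1.1186, 0.3306, -1.3729) x3=(-0.4564, -0.9051, -1.7420) x4=(0.5829, 1.6673, -0.7148)
step 9: x0=(-0.4976, 0.3295, -0.7568) x1=(-0.7159, -0.9485, 1.1514) x2=(1.1132, 0.3264, -1.3717) x3=(-0.4411, -0.9217, -1.7359) x4=(0.5973, 1.6518, -0.7231)
step 10: x0=(-0.4982, 0.3120, -0.7759) x1=(-0.7332, -0.9635, 1.1526) x2=(1.1077, 0.3224, -1.3704) x3=(-0.4258, -0.9382, -1.7297) x4=(0.6117, 1.6362, -0.7314)
step 11: x0=(-0.4988, 0.2941, -0.7951) x1=(-0.7506, -0.9785, 1.1538) x2=(1.1021, 0.3185, -1.3689) x3=(-0.4106, -0.9547, -1.7235) x4=(0.6262, 1.6205, -0.7397)
step 12: x0=(-0.4993, 0.2758, -0.8145) x1=(-0.7679, -0.9933, 1.1550) x2=(1.0964, 0.3148, -1.3674) x3=(-0.3954, -0.9712, -1.7173) x4=(0.6407, 1.6048, -0.7480)
step 13: x0=(-0.4997, 0.2571, -0.8340) x1=(-0.7853, -1.0081, 1.1561) x2=(1.0907, 0.3113, -1.3658) x3=(-0.3802, -0.9875, -1.7111) x4=(0.6554, 1.5891, -0.7564)
step 14: x0=(-0.5001, 0.2380, -0.8536) x1=(-0.8027, -1.0229, 1.1573) x2=(1.0849, 0.3080, -1.3641) x3=(-0.3651, -1.0038, -1.7048) x4=(0.6700, 1.5733, -0.7648)
step 15: x0=(-0.5004, 0.2186, -0.8733) x1=(-0.8200, -1.0375, 1.1585) x2=(1.0790, 0.3048, -1.3624) x3=(-0.3500, -1.0200, -1.6985) x4=(0.6847, 1.5574, -0.7733)
step 16: x0=(-0.5006, 0.1987, -0.8932) x1=(-0.8374, -1.0522, 1.1597) x2=(1.0730, 0.3018, -1.3605) x3=(-0.3350, -1.0362, -1.6922) x4=(0.6995, 1.5414, -0.7818)
step 17: x0=(-0.5007, 0.1785, -0.9132) x1=(-0.8548, -1.0667, 1.1608) x2=(1.0670, 0.2991, -1.3586) x3=(-0.3200, -1.0523, -1.6858) x4=(0.7144, 1.5254, -0.7903)
step 18: x0=(-0.5006, 0.1579, -0.9333) x1=(-0.8722, -1.0812, 1.1620) x2=(1.0609, 0.2965, -1.3565) x3=(-0.3050, -1.0683, -1.6794) x4=(0.7293, 1.5092, -0.7989)
step 19: x0=(-0.5005, 0.1370, -0.9536) x1=(-0.8896, -1.0956, 1.1632) x2=(1.0547, 0.2942, -1.3544) x3=(-0.2901, -1.0842, -1.6730) x4=(0.7442, 1.4930, -0.8075)
step 20: x0=(-0.5003, 0.1156, -0.9739) x1=(-0.9070, -1.1100, 1.1643) x2=(1.0484, 0.2920, -1.3521) x3=(-0.2752, -1.1001, -1.6665) x4=(0.7592, 1.4767, -0.8161)
step 21: x0=(-0.4999, 0.0939, -0.9944) x1=(-0.9244, -1.1243, 1.1655) x2=(1.0420, 0.2901, -1.3498) x3=(-0.2604, -1.1158, -1.6601) x4=(0.7742, 1.4603, -0.8248)
step 22: x0=(-0.4993, 0.0718, -1.0151) x1=(-0.9418, -1.1386, 1.1666) x2=(1.0355, 0.2884, -1.3474) x3=(-0.2456, -1.1315, -1.6536) x4=(0.7893, 1.4438, -0.8336)
step 23: x0=(-0.4987, 0.0493, -1.0358) x1=(-0.9592, -1.1528, 1.1678) x2=(1.0290, 0.2869, -1.3448) x3=(-0.2309, -1.1471, -1.6470) x4=(0.8045, 1.4272, -0.8423)
step 24: x0=(-0.4978, 0.0264, -1.0567) x1=(-0.9767, -1.1670, 1.1689) x2=(1.0223, 0.2857, -1.3422) x3=(-0.2162, -1.1626, -1.6405) x4=(0.8197, 1.4105, -0.8512)
step 25: x0=(-0.4968, 0.0032, -1.0777) x1=(-0.9941, -1.1811, 1.1701) x2=(1.0156, 0.2847, -1.3395) x3=(-0.2016, -1.1780, -1.6339) x4=(0.8349, 1.3937, -0.8600)
step 26: x0=(-0.4956, -0.0205, -1.0988) x1=(-1.0116, -1.1952, 1.1713) x2=(1.0088, 0.2839, -1.3367) x3=(-0.1870, -1.1933, -1.6273) x4=(0.8502, 1.3768, -0.8690)
step 27: x0=(-0.4943, -0.0445, -1.1200) x1=(-1.0290, -1.2093, 1.1724) x2=(1.0018, 0.2834, -1.3337) x3=(-0.1725, -1.2086, -1.6206) x4=(0.8655, 1.3597, -0.8779)
step 28: x0=(-0.4927, -0.0689, -1.1413) x1=(-1.0465, -1.2232, 1.1736) x2=(0.9948, 0.2832, -1.3307) x3=(-0.1580, -1.2237, -1.6140) x4=(0.8809, 1.3425, -0.8869)
step 29: x0=(-0.4910, -0.0937, -1.1627) x1=(-1.0640, -1.2372, 1.1748) x2=(0.9878, 0.2832, -1.3276) x3=(-0.1436, -1.2387, -1.6073) x4=(0.8962, 1.3251, -0.8960)
step 30: x0=(-0.4890, -0.1189, -1.1842) x1=(-1.0814, -1.2511, 1.1759) x2=(0.9806, 0.2835, -1.3243) x3=(-0.1292, -1.2536, -1.6006) x4=(0.9117, 1.3076, -0.9051)
step 31: x0=(-0.4868, -0.1445, -1.2058) x1=(-1.0989, -1.2650, 1.1771) x2=(0.9733, 0.2840, -1.3210) x3=(-0.1149, -1.2684, -1.5939) x4=(0.9271, 1.2900, -0.9143)
step 32: x0=(-0.4844, -0.1704, -1.2275) x1=(-1.1164, -1.2788, 1.1783) x2=(0.9660, 0.2849, -1.3176) x3=(-0.1007, -1.2831, -1.5871) x4=(0.9426, 1.2722, -0.9235)
step 33: x0=(-0.4817, -0.1968, -1.2493) x1=(-1.1339, -1.2926, 1.1795) x2=(0.9586, 0.2861, -1.3140) x3=(-0.0865, -1.2977, -1.5804) x4=(0.9581, 1.2542, -0.9328)
step 34: x0=(-0.4788, -0.2235, -1.2711) x1=(-1.1515, -1.3064, 1.1806) x2=(0.9511, 0.2876, -1.3103) x3=(-0.0724, -1.3122, -1.5736) x4=(0.9736, 1.2361, -0.9422)
step 35: x0=(-0.4757, -0.2507, -1.2930) x1=(-1.1690, -1.3201, 1.1818) x2=(0.9436, 0.2893, -1.3066) x3=(-0.0584, -1.3265, -1.5668) x4=(0.9892, 1.2177, -0.9516)
step 36: x0=(-0.4723, -0.2782, -1.3149) x1=(-1.1865, -1.3338, 1.1830) x2=(0.9360, 0.2915, -1.3027) x3=(-0.0444, -1.3407, -1.5600) x4=(1.0047, 1.1992, -0.9611)
step 37: x0=(-0.4686, -0.3061, -1.3369) x1=(-1.2041, -1.3475, 1.1842) x2=(0.9284, 0.2940, -1.2987) x3=(-0.0306, -1.3548, -1.5532) x4=(1.0203, 1.1804, -0.9707)

(0.9284, 0.2940, -1.2987)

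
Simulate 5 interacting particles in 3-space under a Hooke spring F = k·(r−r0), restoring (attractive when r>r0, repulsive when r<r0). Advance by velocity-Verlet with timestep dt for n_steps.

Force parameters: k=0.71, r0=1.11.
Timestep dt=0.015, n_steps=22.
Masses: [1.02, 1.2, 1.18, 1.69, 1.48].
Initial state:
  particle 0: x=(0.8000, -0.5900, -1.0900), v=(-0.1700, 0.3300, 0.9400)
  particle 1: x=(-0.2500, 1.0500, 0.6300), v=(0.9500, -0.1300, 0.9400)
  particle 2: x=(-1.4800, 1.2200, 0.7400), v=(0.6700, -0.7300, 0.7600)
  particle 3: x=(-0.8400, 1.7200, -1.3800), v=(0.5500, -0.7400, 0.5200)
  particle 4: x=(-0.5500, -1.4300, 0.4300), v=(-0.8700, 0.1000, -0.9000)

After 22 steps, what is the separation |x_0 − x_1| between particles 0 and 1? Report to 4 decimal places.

2.1145

step 0: x0=(0.8000, -0.5900, -1.0900) x1=(-0.2500, 1.0500, 0.6300) x2=(-1.4800, 1.2200, 0.7400) x3=(-0.8400, 1.7200, -1.3800) x4=(-0.5500, -1.4300, 0.4300)
step 1: x0=(0.7972, -0.5848, -1.0757) x1=(-0.2357, 1.0479, 0.6440) x2=(-1.4698, 1.2089, 0.7512) x3=(-0.8317, 1.7087, -1.3720) x4=(-0.5630, -1.4282, 0.4164)
step 2: x0=(0.7937, -0.5791, -1.0609) x1=(-0.2215, 1.0456, 0.6576) x2=(-1.4592, 1.1974, 0.7621) x3=(-0.8233, 1.6970, -1.3637) x4=(-0.5761, -1.4258, 0.4026)
step 3: x0=(0.7897, -0.5729, -1.0457) x1=(-0.2073, 1.0430, 0.6710) x2=(-1.4483, 1.1856, 0.7727) x3=(-0.8148, 1.6849, -1.3551) x4=(-0.5891, -1.4228, 0.3887)
step 4: x0=(0.7851, -0.5663, -1.0301) x1=(-0.1930, 1.0401, 0.6842) x2=(-1.4371, 1.1734, 0.7829) x3=(-0.8061, 1.6725, -1.3462) x4=(-0.6021, -1.4192, 0.3746)
step 5: x0=(0.7799, -0.5592, -1.0141) x1=(-0.1788, 1.0370, 0.6970) x2=(-1.4255, 1.1609, 0.7927) x3=(-0.7974, 1.6596, -1.3369) x4=(-0.6151, -1.4150, 0.3603)
step 6: x0=(0.7741, -0.5516, -0.9977) x1=(-0.1646, 1.0336, 0.7095) x2=(-1.4136, 1.1481, 0.8022) x3=(-0.7886, 1.6464, -1.3273) x4=(-0.6280, -1.4103, 0.3459)
step 7: x0=(0.7678, -0.5436, -0.9808) x1=(-0.1505, 1.0300, 0.7218) x2=(-1.4013, 1.1350, 0.8114) x3=(-0.7797, 1.6328, -1.3173) x4=(-0.6409, -1.4049, 0.3314)
step 8: x0=(0.7610, -0.5351, -0.9636) x1=(-0.1363, 1.0261, 0.7338) x2=(-1.3888, 1.1215, 0.8202) x3=(-0.7707, 1.6188, -1.3071) x4=(-0.6537, -1.3990, 0.3167)
step 9: x0=(0.7536, -0.5262, -0.9460) x1=(-0.1222, 1.0219, 0.7455) x2=(-1.3759, 1.1077, 0.8286) x3=(-0.7615, 1.6045, -1.2965) x4=(-0.6665, -1.3925, 0.3019)
step 10: x0=(0.7456, -0.5168, -0.9279) x1=(-0.1082, 1.0175, 0.7568) x2=(-1.3628, 1.0936, 0.8367) x3=(-0.7523, 1.5898, -1.2856) x4=(-0.6793, -1.3854, 0.2870)
step 11: x0=(0.7372, -0.5071, -0.9095) x1=(-0.0942, 1.0129, 0.7679) x2=(-1.3493, 1.0792, 0.8445) x3=(-0.7431, 1.5748, -1.2743) x4=(-0.6920, -1.3778, 0.2719)
step 12: x0=(0.7282, -0.4969, -0.8908) x1=(-0.0802, 1.0080, 0.7787) x2=(-1.3355, 1.0646, 0.8519) x3=(-0.7337, 1.5594, -1.2628) x4=(-0.7046, -1.3697, 0.2568)
step 13: x0=(0.7187, -0.4863, -0.8716) x1=(-0.0663, 1.0028, 0.7893) x2=(-1.3215, 1.0496, 0.8590) x3=(-0.7242, 1.5437, -1.2510) x4=(-0.7172, -1.3610, 0.2415)
step 14: x0=(0.7087, -0.4753, -0.8521) x1=(-0.0524, 0.9974, 0.7995) x2=(-1.3072, 1.0343, 0.8657) x3=(-0.7147, 1.5276, -1.2388) x4=(-0.7297, -1.3517, 0.2262)
step 15: x0=(0.6983, -0.4640, -0.8323) x1=(-0.0386, 0.9918, 0.8094) x2=(-1.2925, 1.0188, 0.8721) x3=(-0.7051, 1.5112, -1.2263) x4=(-0.7421, -1.3419, 0.2108)
step 16: x0=(0.6873, -0.4522, -0.8121) x1=(-0.0249, 0.9859, 0.8190) x2=(-1.2777, 1.0030, 0.8782) x3=(-0.6954, 1.4945, -1.2136) x4=(-0.7544, -1.3316, 0.1953)
step 17: x0=(0.6759, -0.4401, -0.7916) x1=(-0.0112, 0.9798, 0.8284) x2=(-1.2625, 0.9869, 0.8839) x3=(-0.6857, 1.4774, -1.2005) x4=(-0.7666, -1.3208, 0.1797)
step 18: x0=(0.6640, -0.4277, -0.7707) x1=(0.0024, 0.9735, 0.8374) x2=(-1.2471, 0.9705, 0.8893) x3=(-0.6759, 1.4600, -1.1871) x4=(-0.7788, -1.3095, 0.1641)
step 19: x0=(0.6517, -0.4149, -0.7496) x1=(0.0159, 0.9669, 0.8462) x2=(-1.2314, 0.9539, 0.8943) x3=(-0.6660, 1.4424, -1.1734) x4=(-0.7909, -1.2976, 0.1484)
step 20: x0=(0.6390, -0.4017, -0.7281) x1=(0.0293, 0.9601, 0.8547) x2=(-1.2155, 0.9371, 0.8990) x3=(-0.6560, 1.4244, -1.1595) x4=(-0.8029, -1.2853, 0.1327)
step 21: x0=(0.6258, -0.3883, -0.7064) x1=(0.0427, 0.9531, 0.8629) x2=(-1.1994, 0.9200, 0.9034) x3=(-0.6460, 1.4061, -1.1452) x4=(-0.8147, -1.2725, 0.1170)
step 22: x0=(0.6123, -0.3745, -0.6843) x1=(0.0559, 0.9458, 0.8708) x2=(-1.1830, 0.9027, 0.9075) x3=(-0.6360, 1.3876, -1.1307) x4=(-0.8265, -1.2592, 0.1012)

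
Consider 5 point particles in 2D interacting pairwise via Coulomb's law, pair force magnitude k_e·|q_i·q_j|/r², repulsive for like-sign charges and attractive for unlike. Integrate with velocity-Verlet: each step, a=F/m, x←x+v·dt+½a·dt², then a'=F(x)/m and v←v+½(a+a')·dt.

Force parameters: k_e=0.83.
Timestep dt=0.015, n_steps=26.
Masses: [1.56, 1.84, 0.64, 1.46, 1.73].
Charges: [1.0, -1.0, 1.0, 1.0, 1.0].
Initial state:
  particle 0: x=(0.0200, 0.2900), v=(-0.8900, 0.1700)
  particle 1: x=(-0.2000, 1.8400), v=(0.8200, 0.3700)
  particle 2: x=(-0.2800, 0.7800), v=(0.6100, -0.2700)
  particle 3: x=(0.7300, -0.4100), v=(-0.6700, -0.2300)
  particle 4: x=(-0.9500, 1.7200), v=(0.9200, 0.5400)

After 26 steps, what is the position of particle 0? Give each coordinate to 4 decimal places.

step 0: x0=(0.0200, 0.2900) x1=(-0.2000, 1.8400) x2=(-0.2800, 0.7800) x3=(0.7300, -0.4100) x4=(-0.9500, 1.7200)
step 1: x0=(0.0067, 0.2924) x1=(-0.1878, 1.8455) x2=(-0.2710, 0.7764) x3=(0.7200, -0.4135) x4=(-0.9361, 1.7282)
step 2: x0=(-0.0065, 0.2947) x1=(-0.1757, 1.8508) x2=(-0.2625, 0.7738) x3=(0.7102, -0.4171) x4=(-0.9222, 1.7365)
step 3: x0=(-0.0195, 0.2966) x1=(-0.1639, 1.8559) x2=(-0.2543, 0.7722) x3=(0.7004, -0.4209) x4=(-0.9081, 1.7449)
step 4: x0=(-0.0324, 0.2983) x1=(-0.1522, 1.8608) x2=(-0.2466, 0.7718) x3=(0.6908, -0.4248) x4=(-0.8939, 1.7535)
step 5: x0=(-0.0452, 0.2996) x1=(-0.1406, 1.8656) x2=(-0.2392, 0.7725) x3=(0.6813, -0.4288) x4=(-0.8796, 1.7622)
step 6: x0=(-0.0579, 0.3006) x1=(-0.1293, 1.8702) x2=(-0.2322, 0.7743) x3=(0.6720, -0.4329) x4=(-0.8652, 1.7711)
step 7: x0=(-0.0705, 0.3013) x1=(-0.1181, 1.8747) x2=(-0.2256, 0.7775) x3=(0.6627, -0.4372) x4=(-0.8506, 1.7801)
step 8: x0=(-0.0830, 0.3016) x1=(-0.1072, 1.8790) x2=(-0.2192, 0.7819) x3=(0.6536, -0.4416) x4=(-0.8359, 1.7892)
step 9: x0=(-0.0954, 0.3015) x1=(-0.0964, 1.8831) x2=(-0.2131, 0.7875) x3=(0.6446, -0.4461) x4=(-0.8211, 1.7985)
step 10: x0=(-0.1078, 0.3011) x1=(-0.0858, 1.8870) x2=(-0.2072, 0.7945) x3=(0.6357, -0.4507) x4=(-0.8061, 1.8079)
step 11: x0=(-0.1201, 0.3003) x1=(-0.0754, 1.8908) x2=(-0.2015, 0.8028) x3=(0.6269, -0.4554) x4=(-0.7910, 1.8174)
step 12: x0=(-0.1324, 0.2991) x1=(-0.0652, 1.8945) x2=(-0.1959, 0.8124) x3=(0.6183, -0.4603) x4=(-0.7758, 1.8271)
step 13: x0=(-0.1447, 0.2975) x1=(-0.0552, 1.8980) x2=(-0.1904, 0.8232) x3=(0.6097, -0.4653) x4=(-0.7604, 1.8369)
step 14: x0=(-0.1571, 0.2956) x1=(-0.0454, 1.9013) x2=(-0.1848, 0.8352) x3=(0.6013, -0.4704) x4=(-0.7448, 1.8469)
step 15: x0=(-0.1694, 0.2933) x1=(-0.0359, 1.9045) x2=(-0.1793, 0.8484) x3=(0.5930, -0.4757) x4=(-0.7291, 1.8569)
step 16: x0=(-0.1819, 0.2908) x1=(-0.0265, 1.9075) x2=(-0.1737, 0.8627) x3=(0.5848, -0.4810) x4=(-0.7133, 1.8672)
step 17: x0=(-0.1943, 0.2879) x1=(-0.0174, 1.9103) x2=(-0.1680, 0.8780) x3=(0.5767, -0.4865) x4=(-0.6972, 1.8775)
step 18: x0=(-0.2069, 0.2848) x1=(-0.0085, 1.9130) x2=(-0.1622, 0.8944) x3=(0.5686, -0.4921) x4=(-0.6810, 1.8880)
step 19: x0=(-0.2195, 0.2815) x1=(0.0001, 1.9155) x2=(-0.1562, 0.9117) x3=(0.5607, -0.4978) x4=(-0.6646, 1.8987)
step 20: x0=(-0.2322, 0.2779) x1=(0.0085, 1.9179) x2=(-0.1501, 0.9299) x3=(0.5529, -0.5036) x4=(-0.6481, 1.9095)
step 21: x0=(-0.2450, 0.2741) x1=(0.0166, 1.9201) x2=(-0.1438, 0.9490) x3=(0.5452, -0.5096) x4=(-0.6313, 1.9204)
step 22: x0=(-0.2578, 0.2701) x1=(0.0245, 1.9222) x2=(-0.1372, 0.9688) x3=(0.5376, -0.5156) x4=(-0.6143, 1.9314)
step 23: x0=(-0.2708, 0.2660) x1=(0.0321, 1.9241) x2=(-0.1305, 0.9894) x3=(0.5301, -0.5218) x4=(-0.5971, 1.9426)
step 24: x0=(-0.2838, 0.2617) x1=(0.0395, 1.9259) x2=(-0.1235, 1.0107) x3=(0.5227, -0.5280) x4=(-0.5797, 1.9539)
step 25: x0=(-0.2970, 0.2573) x1=(0.0465, 1.9275) x2=(-0.1163, 1.0327) x3=(0.5154, -0.5344) x4=(-0.5621, 1.9653)
step 26: x0=(-0.3103, 0.2527) x1=(0.0533, 1.9289) x2=(-0.1088, 1.0554) x3=(0.5081, -0.5409) x4=(-0.5442, 1.9768)

(-0.3103, 0.2527)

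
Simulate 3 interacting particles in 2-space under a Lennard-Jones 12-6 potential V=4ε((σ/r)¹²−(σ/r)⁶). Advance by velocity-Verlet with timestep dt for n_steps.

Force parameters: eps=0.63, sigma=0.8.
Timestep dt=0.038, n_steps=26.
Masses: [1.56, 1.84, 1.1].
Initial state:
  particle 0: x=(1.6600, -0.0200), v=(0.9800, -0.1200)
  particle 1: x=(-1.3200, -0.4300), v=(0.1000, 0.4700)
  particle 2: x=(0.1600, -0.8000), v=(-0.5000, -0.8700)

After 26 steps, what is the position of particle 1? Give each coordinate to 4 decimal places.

(-1.1767, 0.0086)

step 0: x0=(1.6600, -0.0200) x1=(-1.3200, -0.4300) x2=(0.1600, -0.8000)
step 1: x0=(1.6972, -0.0246) x1=(-1.3161, -0.4122) x2=(0.1409, -0.8330)
step 2: x0=(1.7343, -0.0292) x1=(-1.3121, -0.3944) x2=(0.1217, -0.8659)
step 3: x0=(1.7714, -0.0338) x1=(-1.3079, -0.3766) x2=(0.1023, -0.8986)
step 4: x0=(1.8085, -0.0385) x1=(-1.3035, -0.3589) x2=(0.0826, -0.9313)
step 5: x0=(1.8455, -0.0432) x1=(-1.2990, -0.3413) x2=(0.0627, -0.9638)
step 6: x0=(1.8825, -0.0479) x1=(-1.2944, -0.3238) x2=(0.0426, -0.9961)
step 7: x0=(1.9194, -0.0526) x1=(-1.2895, -0.3063) x2=(0.0223, -1.0283)
step 8: x0=(1.9564, -0.0573) x1=(-1.2845, -0.2889) x2=(0.0017, -1.0604)
step 9: x0=(1.9933, -0.0620) x1=(-1.2794, -0.2716) x2=(-0.0191, -1.0923)
step 10: x0=(2.0302, -0.0667) x1=(-1.2741, -0.2544) x2=(-0.0401, -1.1240)
step 11: x0=(2.0671, -0.0714) x1=(-1.2687, -0.2373) x2=(-0.0614, -1.1555)
step 12: x0=(2.1040, -0.0762) x1=(-1.2631, -0.2203) x2=(-0.0828, -1.1869)
step 13: x0=(2.1409, -0.0809) x1=(-1.2575, -0.2034) x2=(-0.1044, -1.2182)
step 14: x0=(2.1778, -0.0856) x1=(-1.2517, -0.1866) x2=(-0.1263, -1.2492)
step 15: x0=(2.2147, -0.0904) x1=(-1.2458, -0.1699) x2=(-0.1482, -1.2801)
step 16: x0=(2.2516, -0.0951) x1=(-1.2398, -0.1533) x2=(-0.1704, -1.3109)
step 17: x0=(2.2885, -0.0998) x1=(-1.2338, -0.1367) x2=(-0.1927, -1.3414)
step 18: x0=(2.3254, -0.1046) x1=(-1.2276, -0.1203) x2=(-0.2150, -1.3719)
step 19: x0=(2.3622, -0.1093) x1=(-1.2214, -0.1039) x2=(-0.2376, -1.4022)
step 20: x0=(2.3991, -0.1141) x1=(-1.2152, -0.0877) x2=(-0.2602, -1.4323)
step 21: x0=(2.4360, -0.1188) x1=(-1.2088, -0.0714) x2=(-0.2828, -1.4623)
step 22: x0=(2.4728, -0.1235) x1=(-1.2025, -0.0553) x2=(-0.3056, -1.4922)
step 23: x0=(2.5097, -0.1283) x1=(-1.1961, -0.0392) x2=(-0.3284, -1.5220)
step 24: x0=(2.5466, -0.1330) x1=(-1.1896, -0.0232) x2=(-0.3513, -1.5518)
step 25: x0=(2.5834, -0.1378) x1=(-1.1832, -0.0073) x2=(-0.3743, -1.5814)
step 26: x0=(2.6203, -0.1425) x1=(-1.1767, 0.0086) x2=(-0.3972, -1.6109)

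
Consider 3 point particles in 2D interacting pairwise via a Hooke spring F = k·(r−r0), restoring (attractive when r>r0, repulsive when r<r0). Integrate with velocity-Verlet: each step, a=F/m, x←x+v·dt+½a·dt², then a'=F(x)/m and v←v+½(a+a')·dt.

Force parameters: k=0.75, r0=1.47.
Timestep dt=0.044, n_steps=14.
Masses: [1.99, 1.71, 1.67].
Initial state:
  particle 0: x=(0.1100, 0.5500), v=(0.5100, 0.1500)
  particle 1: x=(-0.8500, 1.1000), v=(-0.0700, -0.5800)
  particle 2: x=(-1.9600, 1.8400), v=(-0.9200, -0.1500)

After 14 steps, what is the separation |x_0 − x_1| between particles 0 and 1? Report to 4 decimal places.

1.2935

step 0: x0=(0.1100, 0.5500) x1=(-0.8500, 1.1000) x2=(-1.9600, 1.8400)
step 1: x0=(0.1323, 0.5567) x1=(-0.8532, 1.0745) x2=(-2.0002, 1.8332)
step 2: x0=(0.1541, 0.5637) x1=(-0.8565, 1.0491) x2=(-2.0397, 1.8260)
step 3: x0=(0.1755, 0.5710) x1=(-0.8601, 1.0239) x2=(-2.0784, 1.8184)
step 4: x0=(0.1964, 0.5785) x1=(-0.8640, 0.9987) x2=(-2.1163, 1.8103)
step 5: x0=(0.2169, 0.5864) x1=(-0.8681, 0.9736) x2=(-2.1533, 1.8017)
step 6: x0=(0.2367, 0.5945) x1=(-0.8725, 0.9487) x2=(-2.1893, 1.7926)
step 7: x0=(0.2560, 0.6030) x1=(-0.8773, 0.9239) x2=(-2.2243, 1.7831)
step 8: x0=(0.2746, 0.6119) x1=(-0.8823, 0.8992) x2=(-2.2582, 1.7729)
step 9: x0=(0.2925, 0.6211) x1=(-0.8877, 0.8746) x2=(-2.2909, 1.7622)
step 10: x0=(0.3098, 0.6306) x1=(-0.8935, 0.8502) x2=(-2.3225, 1.7510)
step 11: x0=(0.3262, 0.6406) x1=(-0.8996, 0.8259) x2=(-2.3527, 1.7392)
step 12: x0=(0.3419, 0.6509) x1=(-0.9061, 0.8018) x2=(-2.3816, 1.7268)
step 13: x0=(0.3568, 0.6615) x1=(-0.9130, 0.7778) x2=(-2.4092, 1.7138)
step 14: x0=(0.3707, 0.6726) x1=(-0.9202, 0.7539) x2=(-2.4353, 1.7002)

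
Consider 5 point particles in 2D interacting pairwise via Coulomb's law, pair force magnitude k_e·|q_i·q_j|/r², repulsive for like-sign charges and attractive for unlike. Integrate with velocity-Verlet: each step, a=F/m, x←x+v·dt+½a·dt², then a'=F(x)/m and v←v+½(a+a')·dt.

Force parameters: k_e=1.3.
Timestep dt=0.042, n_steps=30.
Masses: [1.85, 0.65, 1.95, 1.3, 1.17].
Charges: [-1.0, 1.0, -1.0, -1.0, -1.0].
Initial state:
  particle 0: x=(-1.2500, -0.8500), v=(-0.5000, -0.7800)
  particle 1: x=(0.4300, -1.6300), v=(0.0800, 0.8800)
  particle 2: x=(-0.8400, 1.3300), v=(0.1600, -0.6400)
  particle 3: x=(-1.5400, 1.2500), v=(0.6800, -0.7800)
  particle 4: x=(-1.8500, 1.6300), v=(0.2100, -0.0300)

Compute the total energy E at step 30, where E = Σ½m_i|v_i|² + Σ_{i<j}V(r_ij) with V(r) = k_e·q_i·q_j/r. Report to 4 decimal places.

step 0: x0=(-1.2500, -0.8500) x1=(0.4300, -1.6300) x2=(-0.8400, 1.3300) x3=(-1.5400, 1.2500) x4=(-1.8500, 1.6300)
step 1: x0=(-1.2708, -0.8832) x1=(0.4327, -1.5925) x2=(-0.8316, 1.3032) x3=(-1.5109, 1.2143) x4=(-1.8446, 1.6322)
step 2: x0=(-1.2913, -0.9172) x1=(0.4340, -1.5538) x2=(-0.8195, 1.2765) x3=(-1.4816, 1.1736) x4=(-1.8451, 1.6406)
step 3: x0=(-1.3114, -0.9521) x1=(0.4338, -1.5139) x2=(-0.8039, 1.2500) x3=(-1.4530, 1.1286) x4=(-1.8506, 1.6540)
step 4: x0=(-1.3311, -0.9877) x1=(0.4321, -1.4729) x2=(-0.7846, 1.2237) x3=(-1.4259, 1.0799) x4=(-1.8603, 1.6718)
step 5: x0=(-1.3505, -1.0242) x1=(0.4290, -1.4308) x2=(-0.7618, 1.1978) x3=(-1.4008, 1.0279) x4=(-1.8734, 1.6932)
step 6: x0=(-1.3696, -1.0614) x1=(0.4242, -1.3876) x2=(-0.7355, 1.1724) x3=(-1.3779, 0.9730) x4=(-1.8894, 1.7178)
step 7: x0=(-1.3883, -1.0993) x1=(0.4179, -1.3433) x2=(-0.7060, 1.1475) x3=(-1.3574, 0.9154) x4=(-1.9078, 1.7449)
step 8: x0=(-1.4067, -1.1380) x1=(0.4098, -1.2979) x2=(-0.6735, 1.1232) x3=(-1.3393, 0.8553) x4=(-1.9282, 1.7743)
step 9: x0=(-1.4248, -1.1774) x1=(0.4001, -1.2514) x2=(-0.6381, 1.0995) x3=(-1.3234, 0.7930) x4=(-1.9504, 1.8057)
step 10: x0=(-1.4426, -1.2174) x1=(0.3887, -1.2038) x2=(-0.6003, 1.0765) x3=(-1.3095, 0.7286) x4=(-1.9740, 1.8387)
step 11: x0=(-1.4601, -1.2581) x1=(0.3755, -1.1551) x2=(-0.5602, 1.0540) x3=(-1.2973, 0.6624) x4=(-1.9989, 1.8733)
step 12: x0=(-1.4773, -1.2993) x1=(0.3604, -1.1053) x2=(-0.5181, 1.0321) x3=(-1.2868, 0.5944) x4=(-2.0249, 1.9091)
step 13: x0=(-1.4942, -1.3412) x1=(0.3435, -1.0543) x2=(-0.4742, 1.0108) x3=(-1.2775, 0.5249) x4=(-2.0517, 1.9461)
step 14: x0=(-1.5109, -1.3837) x1=(0.3247, -1.0022) x2=(-0.4287, 0.9899) x3=(-1.2694, 0.4540) x4=(-2.0794, 1.9842)
step 15: x0=(-1.5273, -1.4267) x1=(0.3039, -0.9488) x2=(-0.3818, 0.9694) x3=(-1.2621, 0.3819) x4=(-2.1078, 2.0231)
step 16: x0=(-1.5435, -1.4703) x1=(0.2811, -0.8941) x2=(-0.3336, 0.9492) x3=(-1.2555, 0.3087) x4=(-2.1368, 2.0629)
step 17: x0=(-1.5595, -1.5144) x1=(0.2562, -0.8381) x2=(-0.2842, 0.9292) x3=(-1.2493, 0.2346) x4=(-2.1663, 2.1034)
step 18: x0=(-1.5753, -1.5589) x1=(0.2291, -0.7807) x2=(-0.2338, 0.9095) x3=(-1.2435, 0.1596) x4=(-2.1963, 2.1445)
step 19: x0=(-1.5910, -1.6040) x1=(0.1998, -0.7217) x2=(-0.1824, 0.8898) x3=(-1.2379, 0.0839) x4=(-2.2268, 2.1862)
step 20: x0=(-1.6065, -1.6496) x1=(0.1680, -0.6610) x2=(-0.1302, 0.8701) x3=(-1.2322, 0.0075) x4=(-2.2576, 2.2285)
step 21: x0=(-1.6219, -1.6956) x1=(0.1338, -0.5985) x2=(-0.0771, 0.8503) x3=(-1.2263, -0.0694) x4=(-2.2887, 2.2713)
step 22: x0=(-1.6373, -1.7421) x1=(0.0969, -0.5340) x2=(-0.0234, 0.8303) x3=(-1.2200, -0.1467) x4=(-2.3201, 2.3144)
step 23: x0=(-1.6525, -1.7891) x1=(0.0572, -0.4674) x2=(0.0310, 0.8101) x3=(-1.2131, -0.2244) x4=(-2.3518, 2.3580)
step 24: x0=(-1.6678, -1.8366) x1=(0.0147, -0.3984) x2=(0.0860, 0.7894) x3=(-1.2054, -0.3022) x4=(-2.3837, 2.4020)
step 25: x0=(-1.6831, -1.8845) x1=(-0.0308, -0.3271) x2=(0.1413, 0.7682) x3=(-1.1967, -0.3801) x4=(-2.4159, 2.4462)
step 26: x0=(-1.6984, -1.9329) x1=(-0.0790, -0.2533) x2=(0.1970, 0.7464) x3=(-1.1869, -0.4578) x4=(-2.4482, 2.4908)
step 27: x0=(-1.7137, -1.9817) x1=(-0.1298, -0.1772) x2=(0.2529, 0.7237) x3=(-1.1758, -0.5350) x4=(-2.4806, 2.5356)
step 28: x0=(-1.7292, -2.0311) x1=(-0.1824, -0.0988) x2=(0.3086, 0.7002) x3=(-1.1634, -0.6116) x4=(-2.5132, 2.5807)
step 29: x0=(-1.7448, -2.0809) x1=(-0.2360, -0.0186) x2=(0.3640, 0.6757) x3=(-1.1498, -0.6872) x4=(-2.5459, 2.6260)
step 30: x0=(-1.7605, -2.1312) x1=(-0.2896, 0.0630) x2=(0.4189, 0.6504) x3=(-1.1349, -0.7617) x4=(-2.5787, 2.6714)
step 0 velocities: v0=(-0.5000, -0.7800) v1=(0.0800, 0.8800) v2=(0.1600, -0.6400) v3=(0.6800, -0.7800) v4=(0.2100, -0.0300)
step 0: KE=2.1944, PE=5.6338, E=7.8283
step 30 velocities: v0=(-0.3769, -1.2030) v1=(-1.2654, 1.9498) v2=(1.2971, -0.6109) v3=(0.3648, -1.7599) v4=(-0.7822, 1.0848)
step 30: KE=8.3763, PE=-0.5541, E=7.8222

7.8222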